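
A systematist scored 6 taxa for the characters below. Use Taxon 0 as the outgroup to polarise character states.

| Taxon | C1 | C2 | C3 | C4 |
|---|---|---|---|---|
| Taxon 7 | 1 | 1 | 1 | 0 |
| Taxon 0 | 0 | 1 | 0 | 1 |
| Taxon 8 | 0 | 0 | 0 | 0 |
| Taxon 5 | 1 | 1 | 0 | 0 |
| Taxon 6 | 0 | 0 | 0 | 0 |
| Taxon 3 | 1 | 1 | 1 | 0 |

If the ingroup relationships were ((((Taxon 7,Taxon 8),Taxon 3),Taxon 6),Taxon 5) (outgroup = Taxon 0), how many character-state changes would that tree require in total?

8

Map each character onto ((((Taxon 7,Taxon 8),Taxon 3),Taxon 6),Taxon 5) (rooted by Taxon 0) and count the minimum state changes it requires (Fitch parsimony):
C1: 3; C2: 2; C3: 2; C4: 1.
Total tree length = 8.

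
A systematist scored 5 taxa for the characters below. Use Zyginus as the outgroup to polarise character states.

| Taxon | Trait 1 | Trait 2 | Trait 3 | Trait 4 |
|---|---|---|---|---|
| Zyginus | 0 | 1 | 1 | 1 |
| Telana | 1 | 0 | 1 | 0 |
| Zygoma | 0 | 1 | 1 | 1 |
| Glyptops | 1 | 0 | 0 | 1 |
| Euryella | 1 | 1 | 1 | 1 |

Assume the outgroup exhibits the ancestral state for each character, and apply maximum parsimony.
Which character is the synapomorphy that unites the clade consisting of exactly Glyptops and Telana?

Trait 2

Character polarity is set by the outgroup: the derived state is whichever differs from the outgroup's state, so for Trait 2, Trait 3, Trait 4 the derived state is '0', and for the remaining characters it is '1'.
Only Euryella, Glyptops, and Telana show the derived state '1' for Trait 1, supporting them as a clade.
Trait 2: derived state '0' in Glyptops and Telana only — synapomorphy for {Glyptops, Telana}.
Trait 3 (derived state '0') is unique to Glyptops (autapomorphy; uninformative for grouping).
Trait 4 (derived state '0') is unique to Telana (autapomorphy; uninformative for grouping).
Most parsimonious ingroup topology: (((Telana,Glyptops),Euryella),Zygoma).
The clade {Glyptops, Telana} is supported by Trait 2: its derived state '0' occurs in exactly those taxa and in no other taxon (including the outgroup).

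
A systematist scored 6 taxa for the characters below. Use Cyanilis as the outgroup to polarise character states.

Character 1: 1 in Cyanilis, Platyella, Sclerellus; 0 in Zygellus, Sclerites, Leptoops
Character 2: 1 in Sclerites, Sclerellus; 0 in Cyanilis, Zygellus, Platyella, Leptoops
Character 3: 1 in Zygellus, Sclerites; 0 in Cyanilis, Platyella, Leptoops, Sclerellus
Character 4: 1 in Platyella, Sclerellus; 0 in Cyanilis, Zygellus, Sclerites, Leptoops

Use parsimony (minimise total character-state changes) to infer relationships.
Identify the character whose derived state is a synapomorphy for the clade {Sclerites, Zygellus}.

Character polarity is set by the outgroup: the derived state is whichever differs from the outgroup's state, so for Character 1 the derived state is '0', and for the remaining characters it is '1'.
Only Leptoops, Sclerites, and Zygellus show the derived state '0' for Character 1, supporting them as a clade.
Character 2 groups Sclerellus and Sclerites, which is incompatible with the clades supported by the remaining characters; treating it as convergent (homoplasy) costs fewer steps than any alternative tree.
Character 3 (derived state '1') is shared by Sclerites and Zygellus — a synapomorphy uniting that clade.
Only Platyella and Sclerellus show the derived state '1' for Character 4, supporting them as a clade.
Most parsimonious ingroup topology: (((Zygellus,Sclerites),Leptoops),(Platyella,Sclerellus)).
The clade {Sclerites, Zygellus} is supported by Character 3: its derived state '1' occurs in exactly those taxa and in no other taxon (including the outgroup).

Character 3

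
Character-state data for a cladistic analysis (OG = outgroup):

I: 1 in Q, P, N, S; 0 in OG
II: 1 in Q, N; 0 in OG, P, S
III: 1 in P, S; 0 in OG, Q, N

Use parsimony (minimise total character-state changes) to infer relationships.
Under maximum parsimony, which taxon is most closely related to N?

The outgroup has state '0' for every character, so '1' is the derived state throughout.
All ingroup taxa share the derived state '1' for I; it defines the ingroup but does not resolve relationships within it.
Only N and Q show the derived state '1' for II, supporting them as a clade.
Only P and S show the derived state '1' for III, supporting them as a clade.
Most parsimonious ingroup topology: ((Q,N),(P,S)).
N and Q form a cherry on this tree, so they are sister taxa.

Q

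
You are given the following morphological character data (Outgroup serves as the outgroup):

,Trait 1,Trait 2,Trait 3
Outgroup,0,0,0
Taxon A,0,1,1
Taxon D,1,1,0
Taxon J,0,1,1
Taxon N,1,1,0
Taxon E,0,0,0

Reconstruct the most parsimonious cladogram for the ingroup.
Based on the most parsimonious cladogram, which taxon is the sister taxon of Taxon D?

The outgroup has state '0' for every character, so '1' is the derived state throughout.
Only Taxon D and Taxon N show the derived state '1' for Trait 1, supporting them as a clade.
Trait 2 (derived state '1') is shared by Taxon A, Taxon D, Taxon J, and Taxon N — a synapomorphy uniting that clade.
Trait 3 (derived state '1') is shared by Taxon A and Taxon J — a synapomorphy uniting that clade.
Most parsimonious ingroup topology: (((Taxon A,Taxon J),(Taxon D,Taxon N)),Taxon E).
Taxon D and Taxon N form a cherry on this tree, so they are sister taxa.

Taxon N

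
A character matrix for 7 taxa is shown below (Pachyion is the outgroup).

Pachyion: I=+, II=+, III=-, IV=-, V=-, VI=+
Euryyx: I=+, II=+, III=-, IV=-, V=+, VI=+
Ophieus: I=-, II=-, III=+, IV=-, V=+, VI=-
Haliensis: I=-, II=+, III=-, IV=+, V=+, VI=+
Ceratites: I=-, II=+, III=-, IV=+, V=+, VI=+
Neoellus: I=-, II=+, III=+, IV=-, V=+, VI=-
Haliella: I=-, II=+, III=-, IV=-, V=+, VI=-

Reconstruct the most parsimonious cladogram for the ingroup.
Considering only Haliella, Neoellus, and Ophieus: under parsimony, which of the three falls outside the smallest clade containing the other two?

Character polarity is set by the outgroup: the derived state is whichever differs from the outgroup's state, so for I, II, VI the derived state is '-', and for the remaining characters it is '+'.
I (derived state '-') is shared by Ceratites, Haliella, Haliensis, Neoellus, and Ophieus — a synapomorphy uniting that clade.
II: derived state '-' in Ophieus only — an autapomorphy, so it tells us nothing about relationships among taxa.
Only Neoellus and Ophieus show the derived state '+' for III, supporting them as a clade.
IV: derived state '+' in Ceratites and Haliensis only — synapomorphy for {Ceratites, Haliensis}.
V (derived state '+') is shared by all ingroup taxa — unites the whole ingroup.
Only Haliella, Neoellus, and Ophieus show the derived state '-' for VI, supporting them as a clade.
Most parsimonious ingroup topology: (Euryyx,(((Ophieus,Neoellus),Haliella),(Haliensis,Ceratites))).
Neoellus and Ophieus share a more recent common ancestor with each other than either does with Haliella, so Haliella is the least closely related of the three.

Haliella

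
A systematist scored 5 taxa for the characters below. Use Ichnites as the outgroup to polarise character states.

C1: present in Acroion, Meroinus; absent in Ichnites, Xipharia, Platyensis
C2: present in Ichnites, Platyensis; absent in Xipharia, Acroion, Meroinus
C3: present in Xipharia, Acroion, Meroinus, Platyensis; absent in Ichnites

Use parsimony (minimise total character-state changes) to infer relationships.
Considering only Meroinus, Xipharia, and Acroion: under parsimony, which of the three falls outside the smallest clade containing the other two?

Character polarity is set by the outgroup: the derived state is whichever differs from the outgroup's state, so for C2 the derived state is 'absent', and for the remaining characters it is 'present'.
C1: derived state 'present' in Acroion and Meroinus only — synapomorphy for {Acroion, Meroinus}.
C2 (derived state 'absent') is shared by Acroion, Meroinus, and Xipharia — a synapomorphy uniting that clade.
All ingroup taxa share the derived state 'present' for C3; it defines the ingroup but does not resolve relationships within it.
Most parsimonious ingroup topology: ((Xipharia,(Acroion,Meroinus)),Platyensis).
Acroion and Meroinus share a more recent common ancestor with each other than either does with Xipharia, so Xipharia is the least closely related of the three.

Xipharia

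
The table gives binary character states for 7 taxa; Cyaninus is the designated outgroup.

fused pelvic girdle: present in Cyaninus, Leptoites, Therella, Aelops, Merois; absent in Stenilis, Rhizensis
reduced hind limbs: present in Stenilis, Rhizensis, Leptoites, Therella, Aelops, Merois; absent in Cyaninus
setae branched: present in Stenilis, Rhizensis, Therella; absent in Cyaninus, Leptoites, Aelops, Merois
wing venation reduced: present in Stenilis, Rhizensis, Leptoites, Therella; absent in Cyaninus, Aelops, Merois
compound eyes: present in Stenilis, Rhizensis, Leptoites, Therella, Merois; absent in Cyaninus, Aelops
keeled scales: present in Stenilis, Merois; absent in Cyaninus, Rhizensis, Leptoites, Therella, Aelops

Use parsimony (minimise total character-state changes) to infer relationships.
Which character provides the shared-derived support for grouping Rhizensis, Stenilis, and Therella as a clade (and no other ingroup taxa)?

Character polarity is set by the outgroup: the derived state is whichever differs from the outgroup's state, so for fused pelvic girdle the derived state is 'absent', and for the remaining characters it is 'present'.
Only Rhizensis and Stenilis show the derived state 'absent' for fused pelvic girdle, supporting them as a clade.
All ingroup taxa share the derived state 'present' for reduced hind limbs; it defines the ingroup but does not resolve relationships within it.
setae branched (derived state 'present') is shared by Rhizensis, Stenilis, and Therella — a synapomorphy uniting that clade.
wing venation reduced: derived state 'present' in Leptoites, Rhizensis, Stenilis, and Therella only — synapomorphy for {Leptoites, Rhizensis, Stenilis, Therella}.
Only Leptoites, Merois, Rhizensis, Stenilis, and Therella show the derived state 'present' for compound eyes, supporting them as a clade.
keeled scales (state 'present') occurs in Merois and Stenilis but conflicts with the nesting implied by the other characters — most parsimoniously interpreted as homoplasy.
Most parsimonious ingroup topology: (((((Stenilis,Rhizensis),Therella),Leptoites),Merois),Aelops).
The clade {Rhizensis, Stenilis, Therella} is supported by setae branched: its derived state 'present' occurs in exactly those taxa and in no other taxon (including the outgroup).

setae branched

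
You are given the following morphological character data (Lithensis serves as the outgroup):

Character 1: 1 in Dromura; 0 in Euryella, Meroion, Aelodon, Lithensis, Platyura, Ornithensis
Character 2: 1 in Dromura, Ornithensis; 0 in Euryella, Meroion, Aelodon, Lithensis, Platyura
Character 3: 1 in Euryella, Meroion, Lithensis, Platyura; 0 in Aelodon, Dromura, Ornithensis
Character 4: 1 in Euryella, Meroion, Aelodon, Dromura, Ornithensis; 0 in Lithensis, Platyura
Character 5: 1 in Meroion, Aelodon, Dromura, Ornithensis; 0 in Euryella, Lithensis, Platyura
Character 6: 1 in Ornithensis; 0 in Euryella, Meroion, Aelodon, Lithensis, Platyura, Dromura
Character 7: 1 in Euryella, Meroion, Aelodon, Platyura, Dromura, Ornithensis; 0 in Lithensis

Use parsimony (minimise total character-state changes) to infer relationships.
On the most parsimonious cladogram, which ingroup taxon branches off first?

Character polarity is set by the outgroup: the derived state is whichever differs from the outgroup's state, so for Character 3 the derived state is '0', and for the remaining characters it is '1'.
Character 1: derived state '1' in Dromura only — an autapomorphy, so it tells us nothing about relationships among taxa.
Character 2 (derived state '1') is shared by Dromura and Ornithensis — a synapomorphy uniting that clade.
Only Aelodon, Dromura, and Ornithensis show the derived state '0' for Character 3, supporting them as a clade.
Character 4 (derived state '1') is shared by Aelodon, Dromura, Euryella, Meroion, and Ornithensis — a synapomorphy uniting that clade.
Character 5: derived state '1' in Aelodon, Dromura, Meroion, and Ornithensis only — synapomorphy for {Aelodon, Dromura, Meroion, Ornithensis}.
Character 6 (derived state '1') is unique to Ornithensis (autapomorphy; uninformative for grouping).
Character 7 (derived state '1') is shared by all ingroup taxa — unites the whole ingroup.
Most parsimonious ingroup topology: ((((Aelodon,(Ornithensis,Dromura)),Meroion),Euryella),Platyura).
Platyura is sister to the clade containing all other ingroup taxa, so it is the earliest-diverging (most basal) ingroup lineage.

Platyura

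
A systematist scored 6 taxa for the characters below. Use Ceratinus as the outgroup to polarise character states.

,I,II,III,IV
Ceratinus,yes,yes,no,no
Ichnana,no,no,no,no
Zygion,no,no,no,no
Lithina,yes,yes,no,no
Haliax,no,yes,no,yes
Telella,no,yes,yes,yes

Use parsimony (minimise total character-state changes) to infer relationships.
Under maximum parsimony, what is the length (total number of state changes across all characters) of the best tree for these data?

4

Character polarity is set by the outgroup: the derived state is whichever differs from the outgroup's state, so for I, II the derived state is 'no', and for the remaining characters it is 'yes'.
I: derived state 'no' in Haliax, Ichnana, Telella, and Zygion only — synapomorphy for {Haliax, Ichnana, Telella, Zygion}.
Only Ichnana and Zygion show the derived state 'no' for II, supporting them as a clade.
III: derived state 'yes' in Telella only — an autapomorphy, so it tells us nothing about relationships among taxa.
IV: derived state 'yes' in Haliax and Telella only — synapomorphy for {Haliax, Telella}.
Most parsimonious ingroup topology: (((Ichnana,Zygion),(Haliax,Telella)),Lithina).
Changes per character on this tree: I: 1; II: 1; III: 1; IV: 1.
Total = 4.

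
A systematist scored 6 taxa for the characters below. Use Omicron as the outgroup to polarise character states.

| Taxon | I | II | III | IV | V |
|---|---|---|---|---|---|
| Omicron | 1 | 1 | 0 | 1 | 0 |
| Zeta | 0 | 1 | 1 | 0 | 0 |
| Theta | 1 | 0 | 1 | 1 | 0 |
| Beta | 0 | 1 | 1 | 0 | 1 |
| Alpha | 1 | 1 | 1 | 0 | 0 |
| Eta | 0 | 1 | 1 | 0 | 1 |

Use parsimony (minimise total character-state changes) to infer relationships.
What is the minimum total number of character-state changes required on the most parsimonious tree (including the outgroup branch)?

Character polarity is set by the outgroup: the derived state is whichever differs from the outgroup's state, so for I, II, IV the derived state is '0', and for the remaining characters it is '1'.
I (derived state '0') is shared by Beta, Eta, and Zeta — a synapomorphy uniting that clade.
II (derived state '0') is unique to Theta (autapomorphy; uninformative for grouping).
All ingroup taxa share the derived state '1' for III; it defines the ingroup but does not resolve relationships within it.
IV: derived state '0' in Alpha, Beta, Eta, and Zeta only — synapomorphy for {Alpha, Beta, Eta, Zeta}.
Only Beta and Eta show the derived state '1' for V, supporting them as a clade.
Most parsimonious ingroup topology: (((Zeta,(Beta,Eta)),Alpha),Theta).
Changes per character on this tree: I: 1; II: 1; III: 1; IV: 1; V: 1.
Total = 5.

5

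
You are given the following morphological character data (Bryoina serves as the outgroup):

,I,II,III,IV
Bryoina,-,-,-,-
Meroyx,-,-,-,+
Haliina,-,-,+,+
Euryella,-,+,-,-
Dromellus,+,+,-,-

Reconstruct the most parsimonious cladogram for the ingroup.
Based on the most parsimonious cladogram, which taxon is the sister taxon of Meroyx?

The outgroup has state '-' for every character, so '+' is the derived state throughout.
I: derived state '+' in Dromellus only — an autapomorphy, so it tells us nothing about relationships among taxa.
II: derived state '+' in Dromellus and Euryella only — synapomorphy for {Dromellus, Euryella}.
III: derived state '+' in Haliina only — an autapomorphy, so it tells us nothing about relationships among taxa.
IV (derived state '+') is shared by Haliina and Meroyx — a synapomorphy uniting that clade.
Most parsimonious ingroup topology: ((Meroyx,Haliina),(Euryella,Dromellus)).
Meroyx and Haliina form a cherry on this tree, so they are sister taxa.

Haliina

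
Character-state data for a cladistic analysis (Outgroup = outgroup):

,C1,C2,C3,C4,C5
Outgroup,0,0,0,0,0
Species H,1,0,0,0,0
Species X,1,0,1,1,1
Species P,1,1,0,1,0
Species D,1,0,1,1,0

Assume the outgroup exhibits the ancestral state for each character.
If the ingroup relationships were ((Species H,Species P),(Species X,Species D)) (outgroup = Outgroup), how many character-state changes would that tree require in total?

6

Map each character onto ((Species H,Species P),(Species X,Species D)) (rooted by Outgroup) and count the minimum state changes it requires (Fitch parsimony):
C1: 1; C2: 1; C3: 1; C4: 2; C5: 1.
Total tree length = 6.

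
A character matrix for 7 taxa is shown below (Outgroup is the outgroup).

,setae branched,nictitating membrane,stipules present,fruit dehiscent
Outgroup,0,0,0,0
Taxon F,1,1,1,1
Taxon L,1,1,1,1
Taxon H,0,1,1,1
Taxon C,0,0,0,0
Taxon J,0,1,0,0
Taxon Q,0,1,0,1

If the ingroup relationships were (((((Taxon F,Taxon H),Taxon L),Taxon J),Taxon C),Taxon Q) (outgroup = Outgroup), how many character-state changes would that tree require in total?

7

Map each character onto (((((Taxon F,Taxon H),Taxon L),Taxon J),Taxon C),Taxon Q) (rooted by Outgroup) and count the minimum state changes it requires (Fitch parsimony):
setae branched: 2; nictitating membrane: 2; stipules present: 1; fruit dehiscent: 2.
Total tree length = 7.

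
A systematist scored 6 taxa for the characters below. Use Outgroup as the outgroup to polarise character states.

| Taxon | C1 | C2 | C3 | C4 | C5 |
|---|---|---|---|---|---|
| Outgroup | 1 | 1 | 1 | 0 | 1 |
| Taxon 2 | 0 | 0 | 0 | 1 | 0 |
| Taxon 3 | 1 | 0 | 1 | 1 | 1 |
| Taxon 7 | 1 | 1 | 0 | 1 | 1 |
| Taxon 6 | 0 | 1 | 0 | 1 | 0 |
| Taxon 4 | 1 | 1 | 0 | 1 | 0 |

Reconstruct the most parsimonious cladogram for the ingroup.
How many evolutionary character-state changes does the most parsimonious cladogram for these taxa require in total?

Character polarity is set by the outgroup: the derived state is whichever differs from the outgroup's state, so for C1, C2, C3, C5 the derived state is '0', and for the remaining characters it is '1'.
Only Taxon 2 and Taxon 6 show the derived state '0' for C1, supporting them as a clade.
C2 (state '0') occurs in Taxon 2 and Taxon 3 but conflicts with the nesting implied by the other characters — most parsimoniously interpreted as homoplasy.
C3 (derived state '0') is shared by Taxon 2, Taxon 4, Taxon 6, and Taxon 7 — a synapomorphy uniting that clade.
C4 (derived state '1') is shared by all ingroup taxa — unites the whole ingroup.
Only Taxon 2, Taxon 4, and Taxon 6 show the derived state '0' for C5, supporting them as a clade.
Most parsimonious ingroup topology: ((((Taxon 2,Taxon 6),Taxon 4),Taxon 7),Taxon 3).
Changes per character on this tree: C1: 1; C2: 2; C3: 1; C4: 1; C5: 1.
Total = 6.

6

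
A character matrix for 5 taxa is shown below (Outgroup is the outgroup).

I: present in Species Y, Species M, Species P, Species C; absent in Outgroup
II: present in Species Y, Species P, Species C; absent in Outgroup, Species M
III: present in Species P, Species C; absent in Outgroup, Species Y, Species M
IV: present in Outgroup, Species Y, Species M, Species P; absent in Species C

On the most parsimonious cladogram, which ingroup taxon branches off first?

Species M

Character polarity is set by the outgroup: the derived state is whichever differs from the outgroup's state, so for IV the derived state is 'absent', and for the remaining characters it is 'present'.
I (derived state 'present') is shared by all ingroup taxa — unites the whole ingroup.
Only Species C, Species P, and Species Y show the derived state 'present' for II, supporting them as a clade.
III: derived state 'present' in Species C and Species P only — synapomorphy for {Species C, Species P}.
IV: derived state 'absent' in Species C only — an autapomorphy, so it tells us nothing about relationships among taxa.
Most parsimonious ingroup topology: ((Species Y,(Species P,Species C)),Species M).
Species M is sister to the clade containing all other ingroup taxa, so it is the earliest-diverging (most basal) ingroup lineage.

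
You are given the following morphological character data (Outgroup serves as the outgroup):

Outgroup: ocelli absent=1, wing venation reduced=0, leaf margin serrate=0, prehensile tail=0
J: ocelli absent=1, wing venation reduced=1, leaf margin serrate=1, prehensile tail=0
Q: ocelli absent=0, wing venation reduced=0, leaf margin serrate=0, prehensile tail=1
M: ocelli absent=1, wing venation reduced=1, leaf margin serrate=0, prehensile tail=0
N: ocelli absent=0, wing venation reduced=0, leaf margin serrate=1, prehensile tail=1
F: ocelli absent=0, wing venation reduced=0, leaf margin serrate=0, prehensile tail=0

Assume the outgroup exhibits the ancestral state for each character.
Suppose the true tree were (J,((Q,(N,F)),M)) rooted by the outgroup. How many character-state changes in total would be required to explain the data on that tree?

7

Map each character onto (J,((Q,(N,F)),M)) (rooted by Outgroup) and count the minimum state changes it requires (Fitch parsimony):
ocelli absent: 1; wing venation reduced: 2; leaf margin serrate: 2; prehensile tail: 2.
Total tree length = 7.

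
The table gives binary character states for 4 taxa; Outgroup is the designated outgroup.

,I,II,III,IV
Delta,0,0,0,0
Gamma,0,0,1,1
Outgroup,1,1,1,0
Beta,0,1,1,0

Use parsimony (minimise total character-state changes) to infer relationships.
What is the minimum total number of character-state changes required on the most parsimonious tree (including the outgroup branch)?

Character polarity is set by the outgroup: the derived state is whichever differs from the outgroup's state, so for I, II, III the derived state is '0', and for the remaining characters it is '1'.
I (derived state '0') is shared by all ingroup taxa — unites the whole ingroup.
II: derived state '0' in Delta and Gamma only — synapomorphy for {Delta, Gamma}.
III (derived state '0') is unique to Delta (autapomorphy; uninformative for grouping).
IV (derived state '1') is unique to Gamma (autapomorphy; uninformative for grouping).
Most parsimonious ingroup topology: ((Delta,Gamma),Beta).
Changes per character on this tree: I: 1; II: 1; III: 1; IV: 1.
Total = 4.

4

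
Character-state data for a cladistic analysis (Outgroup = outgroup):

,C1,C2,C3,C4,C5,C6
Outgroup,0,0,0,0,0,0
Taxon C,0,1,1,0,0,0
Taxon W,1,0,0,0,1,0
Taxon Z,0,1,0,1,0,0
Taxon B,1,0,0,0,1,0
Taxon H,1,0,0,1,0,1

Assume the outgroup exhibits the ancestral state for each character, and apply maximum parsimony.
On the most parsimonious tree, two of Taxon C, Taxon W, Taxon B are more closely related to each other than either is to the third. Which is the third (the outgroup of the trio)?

The outgroup has state '0' for every character, so '1' is the derived state throughout.
C1 (derived state '1') is shared by Taxon B, Taxon H, and Taxon W — a synapomorphy uniting that clade.
Only Taxon C and Taxon Z show the derived state '1' for C2, supporting them as a clade.
C3: derived state '1' in Taxon C only — an autapomorphy, so it tells us nothing about relationships among taxa.
C4 (state '1') occurs in Taxon H and Taxon Z but conflicts with the nesting implied by the other characters — most parsimoniously interpreted as homoplasy.
C5: derived state '1' in Taxon B and Taxon W only — synapomorphy for {Taxon B, Taxon W}.
C6 (derived state '1') is unique to Taxon H (autapomorphy; uninformative for grouping).
Most parsimonious ingroup topology: ((Taxon C,Taxon Z),((Taxon W,Taxon B),Taxon H)).
Taxon W and Taxon B share a more recent common ancestor with each other than either does with Taxon C, so Taxon C is the least closely related of the three.

Taxon C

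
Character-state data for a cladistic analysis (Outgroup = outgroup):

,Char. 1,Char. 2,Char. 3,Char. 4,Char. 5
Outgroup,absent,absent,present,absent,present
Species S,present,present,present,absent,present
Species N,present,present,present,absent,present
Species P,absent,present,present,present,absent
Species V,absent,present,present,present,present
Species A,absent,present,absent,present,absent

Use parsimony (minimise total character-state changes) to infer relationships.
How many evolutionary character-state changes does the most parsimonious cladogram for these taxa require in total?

Character polarity is set by the outgroup: the derived state is whichever differs from the outgroup's state, so for Char. 3, Char. 5 the derived state is 'absent', and for the remaining characters it is 'present'.
Char. 1: derived state 'present' in Species N and Species S only — synapomorphy for {Species N, Species S}.
All ingroup taxa share the derived state 'present' for Char. 2; it defines the ingroup but does not resolve relationships within it.
Char. 3: derived state 'absent' in Species A only — an autapomorphy, so it tells us nothing about relationships among taxa.
Char. 4 (derived state 'present') is shared by Species A, Species P, and Species V — a synapomorphy uniting that clade.
Only Species A and Species P show the derived state 'absent' for Char. 5, supporting them as a clade.
Most parsimonious ingroup topology: ((Species S,Species N),((Species P,Species A),Species V)).
Changes per character on this tree: Char. 1: 1; Char. 2: 1; Char. 3: 1; Char. 4: 1; Char. 5: 1.
Total = 5.

5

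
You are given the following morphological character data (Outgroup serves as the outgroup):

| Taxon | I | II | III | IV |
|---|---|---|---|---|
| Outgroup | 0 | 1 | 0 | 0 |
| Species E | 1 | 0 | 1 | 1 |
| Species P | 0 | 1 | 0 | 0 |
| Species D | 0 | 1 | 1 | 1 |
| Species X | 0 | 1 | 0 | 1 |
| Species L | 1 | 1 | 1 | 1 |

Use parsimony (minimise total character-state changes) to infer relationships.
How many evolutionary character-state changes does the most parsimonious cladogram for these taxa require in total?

Character polarity is set by the outgroup: the derived state is whichever differs from the outgroup's state, so for II the derived state is '0', and for the remaining characters it is '1'.
I (derived state '1') is shared by Species E and Species L — a synapomorphy uniting that clade.
II (derived state '0') is unique to Species E (autapomorphy; uninformative for grouping).
III: derived state '1' in Species D, Species E, and Species L only — synapomorphy for {Species D, Species E, Species L}.
IV (derived state '1') is shared by Species D, Species E, Species L, and Species X — a synapomorphy uniting that clade.
Most parsimonious ingroup topology: ((((Species E,Species L),Species D),Species X),Species P).
Changes per character on this tree: I: 1; II: 1; III: 1; IV: 1.
Total = 4.

4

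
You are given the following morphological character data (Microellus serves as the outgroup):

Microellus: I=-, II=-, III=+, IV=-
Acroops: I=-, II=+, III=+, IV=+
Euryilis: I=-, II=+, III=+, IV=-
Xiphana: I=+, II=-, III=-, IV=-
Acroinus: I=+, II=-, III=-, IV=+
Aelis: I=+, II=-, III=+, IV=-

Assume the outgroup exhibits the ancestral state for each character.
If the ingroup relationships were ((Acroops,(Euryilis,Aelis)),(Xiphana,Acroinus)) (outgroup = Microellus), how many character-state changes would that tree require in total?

7

Map each character onto ((Acroops,(Euryilis,Aelis)),(Xiphana,Acroinus)) (rooted by Microellus) and count the minimum state changes it requires (Fitch parsimony):
I: 2; II: 2; III: 1; IV: 2.
Total tree length = 7.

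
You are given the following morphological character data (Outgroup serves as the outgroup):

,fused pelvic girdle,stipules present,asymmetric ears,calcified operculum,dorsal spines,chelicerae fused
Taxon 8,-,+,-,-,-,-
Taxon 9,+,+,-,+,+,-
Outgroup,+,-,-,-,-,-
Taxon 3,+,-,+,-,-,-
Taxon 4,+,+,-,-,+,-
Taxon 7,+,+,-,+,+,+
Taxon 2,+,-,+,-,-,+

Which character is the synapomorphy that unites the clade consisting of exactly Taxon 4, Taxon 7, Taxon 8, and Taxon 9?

Character polarity is set by the outgroup: the derived state is whichever differs from the outgroup's state, so for fused pelvic girdle the derived state is '-', and for the remaining characters it is '+'.
fused pelvic girdle (derived state '-') is unique to Taxon 8 (autapomorphy; uninformative for grouping).
stipules present (derived state '+') is shared by Taxon 4, Taxon 7, Taxon 8, and Taxon 9 — a synapomorphy uniting that clade.
Only Taxon 2 and Taxon 3 show the derived state '+' for asymmetric ears, supporting them as a clade.
calcified operculum (derived state '+') is shared by Taxon 7 and Taxon 9 — a synapomorphy uniting that clade.
dorsal spines (derived state '+') is shared by Taxon 4, Taxon 7, and Taxon 9 — a synapomorphy uniting that clade.
chelicerae fused (state '+') occurs in Taxon 2 and Taxon 7 but conflicts with the nesting implied by the other characters — most parsimoniously interpreted as homoplasy.
Most parsimonious ingroup topology: (((Taxon 4,(Taxon 7,Taxon 9)),Taxon 8),(Taxon 2,Taxon 3)).
The clade {Taxon 4, Taxon 7, Taxon 8, Taxon 9} is supported by stipules present: its derived state '+' occurs in exactly those taxa and in no other taxon (including the outgroup).

stipules present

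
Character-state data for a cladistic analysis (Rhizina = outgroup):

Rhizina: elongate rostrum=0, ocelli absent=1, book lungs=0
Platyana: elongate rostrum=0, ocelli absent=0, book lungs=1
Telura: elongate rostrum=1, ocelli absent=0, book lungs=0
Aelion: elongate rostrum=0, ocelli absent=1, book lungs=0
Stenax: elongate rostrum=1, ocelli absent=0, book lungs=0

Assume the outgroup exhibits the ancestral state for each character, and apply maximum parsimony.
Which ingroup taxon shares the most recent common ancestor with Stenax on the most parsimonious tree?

Character polarity is set by the outgroup: the derived state is whichever differs from the outgroup's state, so for ocelli absent the derived state is '0', and for the remaining characters it is '1'.
elongate rostrum: derived state '1' in Stenax and Telura only — synapomorphy for {Stenax, Telura}.
Only Platyana, Stenax, and Telura show the derived state '0' for ocelli absent, supporting them as a clade.
book lungs: derived state '1' in Platyana only — an autapomorphy, so it tells us nothing about relationships among taxa.
Most parsimonious ingroup topology: ((Platyana,(Telura,Stenax)),Aelion).
Stenax and Telura form a cherry on this tree, so they are sister taxa.

Telura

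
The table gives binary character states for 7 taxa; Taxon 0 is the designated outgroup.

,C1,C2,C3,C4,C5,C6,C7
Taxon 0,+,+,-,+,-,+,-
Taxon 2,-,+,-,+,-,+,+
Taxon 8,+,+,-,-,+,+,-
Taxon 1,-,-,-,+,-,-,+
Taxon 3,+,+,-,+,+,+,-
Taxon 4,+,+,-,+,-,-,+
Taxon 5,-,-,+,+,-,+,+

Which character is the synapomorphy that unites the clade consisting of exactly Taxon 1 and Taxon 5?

C2

Character polarity is set by the outgroup: the derived state is whichever differs from the outgroup's state, so for C1, C2, C4, C6 the derived state is '-', and for the remaining characters it is '+'.
C1: derived state '-' in Taxon 1, Taxon 2, and Taxon 5 only — synapomorphy for {Taxon 1, Taxon 2, Taxon 5}.
Only Taxon 1 and Taxon 5 show the derived state '-' for C2, supporting them as a clade.
C3 (derived state '+') is unique to Taxon 5 (autapomorphy; uninformative for grouping).
C4: derived state '-' in Taxon 8 only — an autapomorphy, so it tells us nothing about relationships among taxa.
C5 (derived state '+') is shared by Taxon 3 and Taxon 8 — a synapomorphy uniting that clade.
C6 (state '-') occurs in Taxon 1 and Taxon 4 but conflicts with the nesting implied by the other characters — most parsimoniously interpreted as homoplasy.
C7 (derived state '+') is shared by Taxon 1, Taxon 2, Taxon 4, and Taxon 5 — a synapomorphy uniting that clade.
Most parsimonious ingroup topology: (((Taxon 2,(Taxon 1,Taxon 5)),Taxon 4),(Taxon 8,Taxon 3)).
The clade {Taxon 1, Taxon 5} is supported by C2: its derived state '-' occurs in exactly those taxa and in no other taxon (including the outgroup).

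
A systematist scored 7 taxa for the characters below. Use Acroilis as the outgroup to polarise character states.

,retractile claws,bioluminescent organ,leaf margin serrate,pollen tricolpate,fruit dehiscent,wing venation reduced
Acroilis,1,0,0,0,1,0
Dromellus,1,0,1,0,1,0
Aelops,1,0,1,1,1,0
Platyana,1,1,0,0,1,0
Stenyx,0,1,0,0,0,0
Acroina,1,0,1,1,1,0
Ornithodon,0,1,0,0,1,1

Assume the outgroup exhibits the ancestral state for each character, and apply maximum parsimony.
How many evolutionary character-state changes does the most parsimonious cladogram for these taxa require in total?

6

Character polarity is set by the outgroup: the derived state is whichever differs from the outgroup's state, so for retractile claws, fruit dehiscent the derived state is '0', and for the remaining characters it is '1'.
retractile claws (derived state '0') is shared by Ornithodon and Stenyx — a synapomorphy uniting that clade.
bioluminescent organ (derived state '1') is shared by Ornithodon, Platyana, and Stenyx — a synapomorphy uniting that clade.
Only Acroina, Aelops, and Dromellus show the derived state '1' for leaf margin serrate, supporting them as a clade.
pollen tricolpate (derived state '1') is shared by Acroina and Aelops — a synapomorphy uniting that clade.
fruit dehiscent: derived state '0' in Stenyx only — an autapomorphy, so it tells us nothing about relationships among taxa.
wing venation reduced: derived state '1' in Ornithodon only — an autapomorphy, so it tells us nothing about relationships among taxa.
Most parsimonious ingroup topology: ((Dromellus,(Aelops,Acroina)),(Platyana,(Stenyx,Ornithodon))).
Changes per character on this tree: retractile claws: 1; bioluminescent organ: 1; leaf margin serrate: 1; pollen tricolpate: 1; fruit dehiscent: 1; wing venation reduced: 1.
Total = 6.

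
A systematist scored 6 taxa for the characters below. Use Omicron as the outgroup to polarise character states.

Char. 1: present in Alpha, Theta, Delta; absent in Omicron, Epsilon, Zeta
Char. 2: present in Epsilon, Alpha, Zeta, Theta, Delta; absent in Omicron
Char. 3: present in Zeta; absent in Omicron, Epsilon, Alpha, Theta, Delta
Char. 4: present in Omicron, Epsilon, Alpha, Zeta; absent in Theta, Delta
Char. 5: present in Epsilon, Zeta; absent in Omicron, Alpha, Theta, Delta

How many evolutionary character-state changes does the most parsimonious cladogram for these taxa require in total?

5

Character polarity is set by the outgroup: the derived state is whichever differs from the outgroup's state, so for Char. 4 the derived state is 'absent', and for the remaining characters it is 'present'.
Char. 1: derived state 'present' in Alpha, Delta, and Theta only — synapomorphy for {Alpha, Delta, Theta}.
Char. 2 (derived state 'present') is shared by all ingroup taxa — unites the whole ingroup.
Char. 3 (derived state 'present') is unique to Zeta (autapomorphy; uninformative for grouping).
Only Delta and Theta show the derived state 'absent' for Char. 4, supporting them as a clade.
Only Epsilon and Zeta show the derived state 'present' for Char. 5, supporting them as a clade.
Most parsimonious ingroup topology: ((Epsilon,Zeta),(Alpha,(Theta,Delta))).
Changes per character on this tree: Char. 1: 1; Char. 2: 1; Char. 3: 1; Char. 4: 1; Char. 5: 1.
Total = 5.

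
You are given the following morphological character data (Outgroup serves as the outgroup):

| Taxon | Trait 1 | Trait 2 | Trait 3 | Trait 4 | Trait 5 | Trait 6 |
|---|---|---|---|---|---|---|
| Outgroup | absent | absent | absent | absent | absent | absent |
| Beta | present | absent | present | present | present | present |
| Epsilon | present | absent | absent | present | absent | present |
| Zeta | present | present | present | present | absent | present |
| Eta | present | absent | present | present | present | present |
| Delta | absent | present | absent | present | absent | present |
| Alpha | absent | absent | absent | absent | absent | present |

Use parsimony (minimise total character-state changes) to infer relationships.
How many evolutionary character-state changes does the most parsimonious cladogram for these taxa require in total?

7

The outgroup has state 'absent' for every character, so 'present' is the derived state throughout.
Trait 1 (derived state 'present') is shared by Beta, Epsilon, Eta, and Zeta — a synapomorphy uniting that clade.
Trait 2 groups Delta and Zeta, which is incompatible with the clades supported by the remaining characters; treating it as convergent (homoplasy) costs fewer steps than any alternative tree.
Trait 3 (derived state 'present') is shared by Beta, Eta, and Zeta — a synapomorphy uniting that clade.
Trait 4: derived state 'present' in Beta, Delta, Epsilon, Eta, and Zeta only — synapomorphy for {Beta, Delta, Epsilon, Eta, Zeta}.
Trait 5 (derived state 'present') is shared by Beta and Eta — a synapomorphy uniting that clade.
Trait 6 (derived state 'present') is shared by all ingroup taxa — unites the whole ingroup.
Most parsimonious ingroup topology: (((((Beta,Eta),Zeta),Epsilon),Delta),Alpha).
Changes per character on this tree: Trait 1: 1; Trait 2: 2; Trait 3: 1; Trait 4: 1; Trait 5: 1; Trait 6: 1.
Total = 7.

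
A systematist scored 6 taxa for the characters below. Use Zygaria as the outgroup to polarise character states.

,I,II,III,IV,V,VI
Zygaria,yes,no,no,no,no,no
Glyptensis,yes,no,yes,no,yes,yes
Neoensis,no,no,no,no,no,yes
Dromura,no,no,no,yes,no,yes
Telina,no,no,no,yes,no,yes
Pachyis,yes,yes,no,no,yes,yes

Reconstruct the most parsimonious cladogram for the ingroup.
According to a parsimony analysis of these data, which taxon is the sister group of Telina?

Character polarity is set by the outgroup: the derived state is whichever differs from the outgroup's state, so for I the derived state is 'no', and for the remaining characters it is 'yes'.
Only Dromura, Neoensis, and Telina show the derived state 'no' for I, supporting them as a clade.
II (derived state 'yes') is unique to Pachyis (autapomorphy; uninformative for grouping).
III (derived state 'yes') is unique to Glyptensis (autapomorphy; uninformative for grouping).
IV (derived state 'yes') is shared by Dromura and Telina — a synapomorphy uniting that clade.
Only Glyptensis and Pachyis show the derived state 'yes' for V, supporting them as a clade.
VI (derived state 'yes') is shared by all ingroup taxa — unites the whole ingroup.
Most parsimonious ingroup topology: ((Glyptensis,Pachyis),(Neoensis,(Dromura,Telina))).
Telina and Dromura form a cherry on this tree, so they are sister taxa.

Dromura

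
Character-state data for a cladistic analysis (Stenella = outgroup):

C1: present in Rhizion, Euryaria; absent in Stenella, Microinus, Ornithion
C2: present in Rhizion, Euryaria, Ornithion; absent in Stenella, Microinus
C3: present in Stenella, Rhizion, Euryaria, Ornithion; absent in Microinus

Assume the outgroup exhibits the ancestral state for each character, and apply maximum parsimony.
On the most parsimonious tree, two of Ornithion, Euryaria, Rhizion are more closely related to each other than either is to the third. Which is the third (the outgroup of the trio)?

Character polarity is set by the outgroup: the derived state is whichever differs from the outgroup's state, so for C3 the derived state is 'absent', and for the remaining characters it is 'present'.
Only Euryaria and Rhizion show the derived state 'present' for C1, supporting them as a clade.
C2: derived state 'present' in Euryaria, Ornithion, and Rhizion only — synapomorphy for {Euryaria, Ornithion, Rhizion}.
C3: derived state 'absent' in Microinus only — an autapomorphy, so it tells us nothing about relationships among taxa.
Most parsimonious ingroup topology: (((Rhizion,Euryaria),Ornithion),Microinus).
Rhizion and Euryaria share a more recent common ancestor with each other than either does with Ornithion, so Ornithion is the least closely related of the three.

Ornithion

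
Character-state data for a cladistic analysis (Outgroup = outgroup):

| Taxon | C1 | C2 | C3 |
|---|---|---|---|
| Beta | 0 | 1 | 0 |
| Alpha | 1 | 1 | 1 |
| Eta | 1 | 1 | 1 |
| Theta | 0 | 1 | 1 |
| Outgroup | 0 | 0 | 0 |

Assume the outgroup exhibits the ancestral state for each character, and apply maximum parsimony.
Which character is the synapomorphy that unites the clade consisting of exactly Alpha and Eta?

The outgroup has state '0' for every character, so '1' is the derived state throughout.
C1 (derived state '1') is shared by Alpha and Eta — a synapomorphy uniting that clade.
All ingroup taxa share the derived state '1' for C2; it defines the ingroup but does not resolve relationships within it.
C3 (derived state '1') is shared by Alpha, Eta, and Theta — a synapomorphy uniting that clade.
Most parsimonious ingroup topology: ((Theta,(Alpha,Eta)),Beta).
The clade {Alpha, Eta} is supported by C1: its derived state '1' occurs in exactly those taxa and in no other taxon (including the outgroup).

C1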